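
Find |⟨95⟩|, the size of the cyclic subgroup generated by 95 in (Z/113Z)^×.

ord(95) | φ(113) = 113 − 1 = 112 = 2^4 · 7.
Divisors of 112: 1, 2, 4, 7, 8, 14, 16, 28, 56, 112.
Test each divisor d:
95^1 ≡ 95 (mod 113)
95^2 ≡ 98 (mod 113)
95^4 ≡ 112 (mod 113)
95^7 ≡ 69 (mod 113)
95^8 ≡ 1 (mod 113) ✓
So ord_113(95) = 8.

8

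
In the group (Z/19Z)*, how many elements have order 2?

1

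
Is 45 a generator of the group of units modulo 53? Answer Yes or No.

Yes

φ(53) = 53 − 1 = 52 = 2^2 · 13.
Test 45^(52/q) mod 53 for each prime factor q of 52:
45^26 ≡ 52 (mod 53)  [q = 2: ≢ 1 ✓]
45^4 ≡ 15 (mod 53)  [q = 13: ≢ 1 ✓]
All checks pass, so 45 has order 52 and is a primitive root modulo 53.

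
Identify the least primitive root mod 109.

6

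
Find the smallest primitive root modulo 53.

φ(53) = 53 − 1 = 52 = 2^2 · 13.
g is a primitive root iff g^(52/q) ≢ 1 (mod 53) for each prime q ∈ {2, 13}.
g = 2: 2^26 ≡ 52; 2^4 ≡ 16 — none is 1, so 2 is a primitive root.
Hence the least primitive root of 53 is 2.

2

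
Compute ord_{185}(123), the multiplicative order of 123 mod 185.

ord(123) | φ(185) = φ(5·37) = (5−1)·(37−1) = 4·36 = 144 = 2^4 · 3^2.
Divisors of 144: 1, 2, 3, 4, 6, 8, 9, 12, 16, 18, 24, 36, 48, 72, 144.
Test each divisor d:
123^1 ≡ 123
123^2 ≡ 144
123^3 ≡ 137
123^4 ≡ 16
123^6 ≡ 84
123^8 ≡ 71
123^9 ≡ 38
123^12 ≡ 26
123^16 ≡ 46
123^18 ≡ 149
123^24 ≡ 121
123^36 ≡ 1
Hence ord(123) = 36.

36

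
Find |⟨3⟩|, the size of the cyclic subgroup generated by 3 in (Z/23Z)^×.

11

ord(3) | φ(23) = 23 − 1 = 22 = 2 · 11.
Divisors of 22: 1, 2, 11, 22.
Evaluate successive powers at the divisors of 22:
3^1 ≡ 3 (mod 23)
3^2 ≡ 9 (mod 23)
3^11 ≡ 1 (mod 23) ✓
Therefore the multiplicative order of 3 modulo 23 is 11.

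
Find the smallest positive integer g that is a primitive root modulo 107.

φ(107) = 107 − 1 = 106 = 2 · 53.
Test candidates g = 2, 3, … against the prime factors q ∈ {2, 53} of φ(107): g is a generator iff g^(106/q) ≢ 1 for every such q.
g = 2: 2^53 ≡ 106; 2^2 ≡ 4 — none is 1, so 2 is a primitive root.
So 2 is the smallest generator of (Z/107Z)^×.

2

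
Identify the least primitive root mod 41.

6

φ(41) = 41 − 1 = 40 = 2^3 · 5.
Test candidates g = 2, 3, … against the prime factors q ∈ {2, 5} of φ(41): g is a generator iff g^(40/q) ≢ 1 for every such q.
g = 2: 2^20 ≡ 1 — hits 1, so not a primitive root.
g = 3: 3^20 ≡ 40; 3^8 ≡ 1 — hits 1, so not a primitive root.
g = 4: 4^20 ≡ 1 — hits 1, so not a primitive root.
g = 5: 5^20 ≡ 1 — hits 1, so not a primitive root.
g = 6: 6^20 ≡ 40; 6^8 ≡ 10 — none is 1, so 6 is a primitive root.
The smallest primitive root modulo 41 is 6.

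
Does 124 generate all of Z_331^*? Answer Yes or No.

No

φ(331) = 331 − 1 = 330 = 2 · 3 · 5 · 11.
Test 124^(330/q) mod 331 for each prime factor q of 330:
124^165 ≡ 1 (mod 331)  [q = 2: ≡ 1 ✗]
124^110 ≡ 1 (mod 331)  [q = 3: ≡ 1 ✗]
124^66 ≡ 124 (mod 331)  [q = 5: ≢ 1 ✓]
124^30 ≡ 1 (mod 331)  [q = 11: ≡ 1 ✗]
124^165 ≡ 1 shows ord(124) | 165, strictly less than φ(331); not a primitive root.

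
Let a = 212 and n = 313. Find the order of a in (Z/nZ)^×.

312

ord(212) | φ(313) = 313 − 1 = 312 = 2^3 · 3 · 13.
Divisors of 312: 1, 2, 3, 4, 6, 8, 12, 13, 24, 26, 39, 52, 78, 104, 156, 312.
Check 212^d mod 313 for each divisor in increasing order:
212^1 ≡ 212 (mod 313)
212^2 ≡ 185 (mod 313)
212^3 ≡ 95 (mod 313)
212^4 ≡ 108 (mod 313)
212^6 ≡ 261 (mod 313)
212^8 ≡ 83 (mod 313)
212^12 ≡ 200 (mod 313)
212^13 ≡ 145 (mod 313)
212^24 ≡ 249 (mod 313)
212^26 ≡ 54 (mod 313)
212^39 ≡ 5 (mod 313)
212^52 ≡ 99 (mod 313)
212^78 ≡ 25 (mod 313)
212^104 ≡ 98 (mod 313)
212^156 ≡ 312 (mod 313)
212^312 ≡ 1 (mod 313) ✓
Therefore the multiplicative order of 212 modulo 313 is 312.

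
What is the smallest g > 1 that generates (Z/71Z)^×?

7

φ(71) = 71 − 1 = 70 = 2 · 5 · 7.
g is a primitive root iff g^(70/q) ≢ 1 (mod 71) for each prime q ∈ {2, 5, 7}.
g = 2: 2^35 ≡ 1 — hits 1, so not a primitive root.
g = 3: 3^35 ≡ 1 — hits 1, so not a primitive root.
g = 4: 4^35 ≡ 1 — hits 1, so not a primitive root.
g = 5: 5^35 ≡ 1 — hits 1, so not a primitive root.
g = 6: 6^35 ≡ 1 — hits 1, so not a primitive root.
g = 7: 7^35 ≡ 70; 7^14 ≡ 54; 7^10 ≡ 45 — none is 1, so 7 is a primitive root.
Hence the least primitive root of 71 is 7.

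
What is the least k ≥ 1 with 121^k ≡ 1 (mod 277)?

The order of 121 must divide φ(277) = 277 − 1 = 276 = 2^2 · 3 · 23.
Divisors of 276: 1, 2, 3, 4, 6, 12, 23, 46, 69, 92, 138, 276.
Test each divisor d:
121^1 ≡ 121 (mod 277)
121^2 ≡ 237 (mod 277)
121^3 ≡ 146 (mod 277)
121^4 ≡ 215 (mod 277)
121^6 ≡ 264 (mod 277)
121^12 ≡ 169 (mod 277)
121^23 ≡ 117 (mod 277)
121^46 ≡ 116 (mod 277)
121^69 ≡ 276 (mod 277)
121^92 ≡ 160 (mod 277)
121^138 ≡ 1 (mod 277) ✓
The smallest such exponent is 138, so the order of 121 is 138.

138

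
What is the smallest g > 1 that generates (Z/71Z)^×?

φ(71) = 71 − 1 = 70 = 2 · 5 · 7.
g is a primitive root iff g^(70/q) ≢ 1 (mod 71) for each prime q ∈ {2, 5, 7}.
g = 2: 2^35 ≡ 1 — hits 1, so not a primitive root.
g = 3: 3^35 ≡ 1 — hits 1, so not a primitive root.
g = 4: 4^35 ≡ 1 — hits 1, so not a primitive root.
g = 5: 5^35 ≡ 1 — hits 1, so not a primitive root.
g = 6: 6^35 ≡ 1 — hits 1, so not a primitive root.
g = 7: 7^35 ≡ 70; 7^14 ≡ 54; 7^10 ≡ 45 — none is 1, so 7 is a primitive root.
So 7 is the smallest generator of (Z/71Z)^×.

7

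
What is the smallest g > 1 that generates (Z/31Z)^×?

3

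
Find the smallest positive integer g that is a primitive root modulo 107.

2

φ(107) = 107 − 1 = 106 = 2 · 53.
Test candidates g = 2, 3, … against the prime factors q ∈ {2, 53} of φ(107): g is a generator iff g^(106/q) ≢ 1 for every such q.
g = 2: 2^53 ≡ 106; 2^2 ≡ 4 — none is 1, so 2 is a primitive root.
So 2 is the smallest generator of (Z/107Z)^×.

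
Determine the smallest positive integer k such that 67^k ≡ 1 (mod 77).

3

The order of 67 must divide φ(77) = φ(7·11) = (7−1)·(11−1) = 6·10 = 60 = 2^2 · 3 · 5.
Divisors of 60: 1, 2, 3, 4, 5, 6, 10, 12, 15, 20, 30, 60.
Check 67^d mod 77 for each divisor in increasing order:
67^1 ≡ 67
67^2 ≡ 23
67^3 ≡ 1
So ord_77(67) = 3.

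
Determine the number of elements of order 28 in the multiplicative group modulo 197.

12

φ(197) = 197 − 1 = 196 = 2^2 · 7^2.
(Z/197Z)^× is cyclic (|G| = 196); a cyclic group of order m has exactly φ(d) elements of each order d | m, and none otherwise.
28 = 2^2 · 7 divides 196, and φ(28) = 12.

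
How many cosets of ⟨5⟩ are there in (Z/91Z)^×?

The order of 5 must divide φ(91) = φ(7·13) = (7−1)·(13−1) = 6·12 = 72 = 2^3 · 3^2.
Divisors of 72: 1, 2, 3, 4, 6, 8, 9, 12, 18, 24, 36, 72.
Evaluate successive powers at the divisors of 72:
5^1 ≡ 5
5^2 ≡ 25
5^3 ≡ 34
5^4 ≡ 79
5^6 ≡ 64
5^8 ≡ 53
5^9 ≡ 83
5^12 ≡ 1
The order of 5 is 12, so the subgroup it generates has 12 elements.
Index = |(Z/91Z)^×| / |⟨5⟩| = 72 / 12 = 6.

6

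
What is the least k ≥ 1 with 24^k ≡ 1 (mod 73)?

The order of 24 must divide φ(73) = 73 − 1 = 72 = 2^3 · 3^2.
Divisors of 72: 1, 2, 3, 4, 6, 8, 9, 12, 18, 24, 36, 72.
Check 24^d mod 73 for each divisor in increasing order:
24^1 ≡ 24
24^2 ≡ 65
24^3 ≡ 27
24^4 ≡ 64
24^6 ≡ 72
24^8 ≡ 8
24^9 ≡ 46
24^12 ≡ 1
Therefore the multiplicative order of 24 modulo 73 is 12.

12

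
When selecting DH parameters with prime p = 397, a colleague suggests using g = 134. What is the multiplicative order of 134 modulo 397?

396

ord(134) | φ(397) = 397 − 1 = 396 = 2^2 · 3^2 · 11.
Divisors of 396: 1, 2, 3, 4, 6, 9, 11, 12, 18, 22, 33, 36, 44, 66, 99, 132, 198, 396.
Test each divisor d:
134^1 ≡ 134 (mod 397)
134^2 ≡ 91 (mod 397)
134^3 ≡ 284 (mod 397)
134^4 ≡ 341 (mod 397)
134^6 ≡ 65 (mod 397)
134^9 ≡ 198 (mod 397)
134^11 ≡ 153 (mod 397)
134^12 ≡ 255 (mod 397)
134^18 ≡ 298 (mod 397)
134^22 ≡ 383 (mod 397)
134^33 ≡ 240 (mod 397)
134^36 ≡ 273 (mod 397)
134^44 ≡ 196 (mod 397)
134^66 ≡ 35 (mod 397)
134^99 ≡ 63 (mod 397)
134^132 ≡ 34 (mod 397)
134^198 ≡ 396 (mod 397)
134^396 ≡ 1 (mod 397) ✓
The smallest such exponent is 396, so the order of 134 is 396.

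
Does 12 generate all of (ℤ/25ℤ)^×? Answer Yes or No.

φ(25) = φ(5^2) = 5·(5−1) = 20 = 2^2 · 5.
An element g generates (Z/25Z)^× iff g^(20/q) ≢ 1 (mod 25) for each prime q ∈ {2, 5}.
12^10 ≡ 24 (mod 25)  [q = 2: ≢ 1 ✓]
12^4 ≡ 11 (mod 25)  [q = 5: ≢ 1 ✓]
All checks pass, so 12 has order 20 and is a primitive root modulo 25.

Yes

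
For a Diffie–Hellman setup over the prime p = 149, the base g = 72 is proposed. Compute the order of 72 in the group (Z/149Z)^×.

148

ord(72) | φ(149) = 149 − 1 = 148 = 2^2 · 37.
Divisors of 148: 1, 2, 4, 37, 74, 148.
Compute 72^d (mod 149) for the divisors d until we hit 1:
72^1 ≡ 72
72^2 ≡ 118
72^4 ≡ 67
72^37 ≡ 105
72^74 ≡ 148
72^148 ≡ 1
The smallest such exponent is 148, so the order of 72 is 148.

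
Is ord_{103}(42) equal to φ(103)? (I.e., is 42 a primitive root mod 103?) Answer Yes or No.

φ(103) = 103 − 1 = 102 = 2 · 3 · 17.
An element g generates (Z/103Z)^× iff g^(102/q) ≢ 1 (mod 103) for each prime q ∈ {2, 3, 17}.
42^51 ≡ 102 (mod 103)  [q = 2: ≢ 1 ✓]
42^34 ≡ 1 (mod 103)  [q = 3: ≡ 1 ✗]
42^6 ≡ 34 (mod 103)  [q = 17: ≢ 1 ✓]
The check at q = 3 fails, so 42 generates a proper subgroup.

No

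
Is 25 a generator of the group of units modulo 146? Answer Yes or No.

φ(146) = φ(2)·φ(73) = 1·72 = 72 = 2^3 · 3^2.
It suffices to check that the order of 25 is not a proper divisor of 72: compute 25^(72/q) for q ∈ {2, 3}.
25^36 ≡ 1 (mod 146)  [q = 2: ≡ 1 ✗]
25^24 ≡ 137 (mod 146)  [q = 3: ≢ 1 ✓]
The check at q = 2 fails, so 25 generates a proper subgroup.

No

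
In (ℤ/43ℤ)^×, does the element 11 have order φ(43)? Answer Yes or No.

φ(43) = 43 − 1 = 42 = 2 · 3 · 7.
An element g generates (Z/43Z)^× iff g^(42/q) ≢ 1 (mod 43) for each prime q ∈ {2, 3, 7}.
11^21 ≡ 1 (mod 43)  [q = 2: ≡ 1 ✗]
11^14 ≡ 1 (mod 43)  [q = 3: ≡ 1 ✗]
11^6 ≡ 4 (mod 43)  [q = 7: ≢ 1 ✓]
Since 11^21 ≡ 1, the order of 11 divides 21 < 42, so 11 is not a primitive root.

No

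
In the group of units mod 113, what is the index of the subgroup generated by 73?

7

Since 73 ∈ (Z/113Z)^×, its order divides φ(113) = 113 − 1 = 112 = 2^4 · 7.
Divisors of 112: 1, 2, 4, 7, 8, 14, 16, 28, 56, 112.
Test each divisor d:
73^1 ≡ 73
73^2 ≡ 18
73^4 ≡ 98
73^7 ≡ 65
73^8 ≡ 112
73^14 ≡ 44
73^16 ≡ 1
Thus |⟨73⟩| = ord(73) = 16.
[(Z/113Z)^× : ⟨73⟩] = 112/16 = 7.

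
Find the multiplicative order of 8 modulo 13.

4

Since 8 ∈ (Z/13Z)^×, its order divides φ(13) = 13 − 1 = 12 = 2^2 · 3.
Divisors of 12: 1, 2, 3, 4, 6, 12.
Evaluate successive powers at the divisors of 12:
8^1 ≡ 8 (mod 13)
8^2 ≡ 12 (mod 13)
8^3 ≡ 5 (mod 13)
8^4 ≡ 1 (mod 13) ✓
So ord_13(8) = 4.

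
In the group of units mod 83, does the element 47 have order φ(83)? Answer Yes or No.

φ(83) = 83 − 1 = 82 = 2 · 41.
Test 47^(82/q) mod 83 for each prime factor q of 82:
47^41 ≡ 82 (mod 83)  [q = 2: ≢ 1 ✓]
47^2 ≡ 51 (mod 83)  [q = 41: ≢ 1 ✓]
Every test exponent gives a nontrivial residue, hence 47 generates the full group.

Yes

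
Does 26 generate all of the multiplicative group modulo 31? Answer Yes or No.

No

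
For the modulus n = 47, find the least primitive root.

φ(47) = 47 − 1 = 46 = 2 · 23.
g is a primitive root iff g^(46/q) ≢ 1 (mod 47) for each prime q ∈ {2, 23}.
g = 2: 2^23 ≡ 1 — hits 1, so not a primitive root.
g = 3: 3^23 ≡ 1 — hits 1, so not a primitive root.
g = 4: 4^23 ≡ 1 — hits 1, so not a primitive root.
g = 5: 5^23 ≡ 46; 5^2 ≡ 25 — none is 1, so 5 is a primitive root.
Hence the least primitive root of 47 is 5.

5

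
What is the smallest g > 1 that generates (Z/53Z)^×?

2

φ(53) = 53 − 1 = 52 = 2^2 · 13.
Test candidates g = 2, 3, … against the prime factors q ∈ {2, 13} of φ(53): g is a generator iff g^(52/q) ≢ 1 for every such q.
g = 2: 2^26 ≡ 52; 2^4 ≡ 16 — none is 1, so 2 is a primitive root.
So 2 is the smallest generator of (Z/53Z)^×.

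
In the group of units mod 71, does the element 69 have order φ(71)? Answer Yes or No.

Yes

φ(71) = 71 − 1 = 70 = 2 · 5 · 7.
69 is a primitive root mod 71 iff 69^(φ(71)/q) ≢ 1 for every prime q | φ(71), i.e. q ∈ {2, 5, 7}.
69^35 ≡ 70 (mod 71)  [q = 2: ≢ 1 ✓]
69^14 ≡ 54 (mod 71)  [q = 5: ≢ 1 ✓]
69^10 ≡ 30 (mod 71)  [q = 7: ≢ 1 ✓]
All checks pass, so 69 has order 70 and is a primitive root modulo 71.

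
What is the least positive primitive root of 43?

3

φ(43) = 43 − 1 = 42 = 2 · 3 · 7.
g is a primitive root iff g^(42/q) ≢ 1 (mod 43) for each prime q ∈ {2, 3, 7}.
g = 2: 2^21 ≡ 42; 2^14 ≡ 1 — hits 1, so not a primitive root.
g = 3: 3^21 ≡ 42; 3^14 ≡ 36; 3^6 ≡ 41 — none is 1, so 3 is a primitive root.
Hence the least primitive root of 43 is 3.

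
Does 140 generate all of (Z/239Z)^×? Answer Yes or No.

Yes

φ(239) = 239 − 1 = 238 = 2 · 7 · 17.
140 is a primitive root mod 239 iff 140^(φ(239)/q) ≢ 1 for every prime q | φ(239), i.e. q ∈ {2, 7, 17}.
140^119 ≡ 238 (mod 239)  [q = 2: ≢ 1 ✓]
140^34 ≡ 100 (mod 239)  [q = 7: ≢ 1 ✓]
140^14 ≡ 128 (mod 239)  [q = 17: ≢ 1 ✓]
All checks pass, so 140 has order 238 and is a primitive root modulo 239.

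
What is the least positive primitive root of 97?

5

φ(97) = 97 − 1 = 96 = 2^5 · 3.
Test candidates g = 2, 3, … against the prime factors q ∈ {2, 3} of φ(97): g is a generator iff g^(96/q) ≢ 1 for every such q.
g = 2: 2^48 ≡ 1 — hits 1, so not a primitive root.
g = 3: 3^48 ≡ 1 — hits 1, so not a primitive root.
g = 4: 4^48 ≡ 1 — hits 1, so not a primitive root.
g = 5: 5^48 ≡ 96; 5^32 ≡ 35 — none is 1, so 5 is a primitive root.
Hence the least primitive root of 97 is 5.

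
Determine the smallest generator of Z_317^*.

2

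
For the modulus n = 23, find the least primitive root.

φ(23) = 23 − 1 = 22 = 2 · 11.
g is a primitive root iff g^(22/q) ≢ 1 (mod 23) for each prime q ∈ {2, 11}.
g = 2: 2^11 ≡ 1 — hits 1, so not a primitive root.
g = 3: 3^11 ≡ 1 — hits 1, so not a primitive root.
g = 4: 4^11 ≡ 1 — hits 1, so not a primitive root.
g = 5: 5^11 ≡ 22; 5^2 ≡ 2 — none is 1, so 5 is a primitive root.
So 5 is the smallest generator of (Z/23Z)^×.

5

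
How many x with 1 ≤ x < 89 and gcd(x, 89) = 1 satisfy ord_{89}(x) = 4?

2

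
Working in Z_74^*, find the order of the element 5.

36

By Lagrange's theorem, ord_74(5) divides φ(74) = φ(2)·φ(37) = 1·36 = 36 = 2^2 · 3^2.
Divisors of 36: 1, 2, 3, 4, 6, 9, 12, 18, 36.
Test each divisor d:
5^1 ≡ 5
5^2 ≡ 25
5^3 ≡ 51
5^4 ≡ 33
5^6 ≡ 11
5^9 ≡ 43
5^12 ≡ 47
5^18 ≡ 73
5^36 ≡ 1
Therefore the multiplicative order of 5 modulo 74 is 36.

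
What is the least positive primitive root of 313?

10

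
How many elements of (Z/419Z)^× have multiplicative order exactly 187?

φ(419) = 419 − 1 = 418 = 2 · 11 · 19.
In a cyclic group of order 418, there are φ(d) elements of order d for each divisor d of 418, and zero for non-divisors.
Since 187 ∤ 418, the count is 0.

0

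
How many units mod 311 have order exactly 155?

φ(311) = 311 − 1 = 310 = 2 · 5 · 31.
In a cyclic group of order 310, there are φ(d) elements of order d for each divisor d of 310, and zero for non-divisors.
155 = 5 · 31 divides 310, and φ(155) = 120.

120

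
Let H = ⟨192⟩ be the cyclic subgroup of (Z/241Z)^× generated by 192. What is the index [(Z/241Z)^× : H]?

2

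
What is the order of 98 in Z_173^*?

172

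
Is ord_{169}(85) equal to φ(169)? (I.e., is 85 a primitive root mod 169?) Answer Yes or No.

φ(169) = φ(13^2) = 13·(13−1) = 156 = 2^2 · 3 · 13.
An element g generates (Z/169Z)^× iff g^(156/q) ≢ 1 (mod 169) for each prime q ∈ {2, 3, 13}.
85^78 ≡ 168 (mod 169)  [q = 2: ≢ 1 ✓]
85^52 ≡ 22 (mod 169)  [q = 3: ≢ 1 ✓]
85^12 ≡ 131 (mod 169)  [q = 13: ≢ 1 ✓]
None equal 1, so ord_169(85) = 156: 85 is a primitive root.

Yes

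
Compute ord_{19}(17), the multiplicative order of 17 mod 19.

By Lagrange's theorem, ord_19(17) divides φ(19) = 19 − 1 = 18 = 2 · 3^2.
Divisors of 18: 1, 2, 3, 6, 9, 18.
Compute 17^d (mod 19) for the divisors d until we hit 1:
17^1 ≡ 17 (mod 19)
17^2 ≡ 4 (mod 19)
17^3 ≡ 11 (mod 19)
17^6 ≡ 7 (mod 19)
17^9 ≡ 1 (mod 19) ✓
Therefore the multiplicative order of 17 modulo 19 is 9.

9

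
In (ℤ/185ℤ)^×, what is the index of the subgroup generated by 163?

The order of 163 must divide φ(185) = φ(5·37) = (5−1)·(37−1) = 4·36 = 144 = 2^4 · 3^2.
Divisors of 144: 1, 2, 3, 4, 6, 8, 9, 12, 16, 18, 24, 36, 48, 72, 144.
Check 163^d mod 185 for each divisor in increasing order:
163^1 ≡ 163 (mod 185)
163^2 ≡ 114 (mod 185)
163^3 ≡ 82 (mod 185)
163^4 ≡ 46 (mod 185)
163^6 ≡ 64 (mod 185)
163^8 ≡ 81 (mod 185)
163^9 ≡ 68 (mod 185)
163^12 ≡ 26 (mod 185)
163^16 ≡ 86 (mod 185)
163^18 ≡ 184 (mod 185)
163^24 ≡ 121 (mod 185)
163^36 ≡ 1 (mod 185) ✓
So ord_185(163) = 36, hence |⟨163⟩| = 36.
Index = |(Z/185Z)^×| / |⟨163⟩| = 144 / 36 = 4.

4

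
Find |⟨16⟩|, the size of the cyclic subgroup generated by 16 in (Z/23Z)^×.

11

Since 16 ∈ (Z/23Z)^×, its order divides φ(23) = 23 − 1 = 22 = 2 · 11.
Divisors of 22: 1, 2, 11, 22.
Evaluate successive powers at the divisors of 22:
16^1 ≡ 16 (mod 23)
16^2 ≡ 3 (mod 23)
16^11 ≡ 1 (mod 23) ✓
Hence ord(16) = 11.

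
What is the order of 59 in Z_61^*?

ord(59) | φ(61) = 61 − 1 = 60 = 2^2 · 3 · 5.
Divisors of 60: 1, 2, 3, 4, 5, 6, 10, 12, 15, 20, 30, 60.
Test each divisor d:
59^1 ≡ 59 (mod 61)
59^2 ≡ 4 (mod 61)
59^3 ≡ 53 (mod 61)
59^4 ≡ 16 (mod 61)
59^5 ≡ 29 (mod 61)
59^6 ≡ 3 (mod 61)
59^10 ≡ 48 (mod 61)
59^12 ≡ 9 (mod 61)
59^15 ≡ 50 (mod 61)
59^20 ≡ 47 (mod 61)
59^30 ≡ 60 (mod 61)
59^60 ≡ 1 (mod 61) ✓
So ord_61(59) = 60.

60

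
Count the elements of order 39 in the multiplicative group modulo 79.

φ(79) = 79 − 1 = 78 = 2 · 3 · 13.
Since (Z/79Z)^× is cyclic of order 78, the number of elements of order d is φ(d) when d | 78 and 0 otherwise.
39 = 3 · 13 divides 78, and φ(39) = 24.

24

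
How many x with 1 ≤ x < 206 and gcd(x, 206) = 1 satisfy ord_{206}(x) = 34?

16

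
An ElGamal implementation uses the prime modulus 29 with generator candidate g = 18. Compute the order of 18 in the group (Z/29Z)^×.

28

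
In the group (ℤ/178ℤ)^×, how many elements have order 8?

φ(178) = φ(2)·φ(89) = 1·88 = 88 = 2^3 · 11.
In a cyclic group of order 88, there are φ(d) elements of order d for each divisor d of 88, and zero for non-divisors.
8 = 2^3 divides 88, and φ(8) = 4.

4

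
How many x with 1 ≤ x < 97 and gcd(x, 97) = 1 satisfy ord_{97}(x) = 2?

1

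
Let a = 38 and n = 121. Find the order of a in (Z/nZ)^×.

55

ord(38) | φ(121) = φ(11^2) = 11·(11−1) = 110 = 2 · 5 · 11.
Divisors of 110: 1, 2, 5, 10, 11, 22, 55, 110.
Evaluate successive powers at the divisors of 110:
38^1 ≡ 38 (mod 121)
38^2 ≡ 113 (mod 121)
38^5 ≡ 12 (mod 121)
38^10 ≡ 23 (mod 121)
38^11 ≡ 27 (mod 121)
38^22 ≡ 3 (mod 121)
38^55 ≡ 1 (mod 121) ✓
The smallest such exponent is 55, so the order of 38 is 55.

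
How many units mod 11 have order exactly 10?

4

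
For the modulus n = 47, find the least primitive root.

φ(47) = 47 − 1 = 46 = 2 · 23.
g is a primitive root iff g^(46/q) ≢ 1 (mod 47) for each prime q ∈ {2, 23}.
g = 2: 2^23 ≡ 1 — hits 1, so not a primitive root.
g = 3: 3^23 ≡ 1 — hits 1, so not a primitive root.
g = 4: 4^23 ≡ 1 — hits 1, so not a primitive root.
g = 5: 5^23 ≡ 46; 5^2 ≡ 25 — none is 1, so 5 is a primitive root.
So 5 is the smallest generator of (Z/47Z)^×.

5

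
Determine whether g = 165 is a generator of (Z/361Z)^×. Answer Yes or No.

φ(361) = φ(19^2) = 19·(19−1) = 342 = 2 · 3^2 · 19.
It suffices to check that the order of 165 is not a proper divisor of 342: compute 165^(342/q) for q ∈ {2, 3, 19}.
165^171 ≡ 360 (mod 361)  [q = 2: ≢ 1 ✓]
165^114 ≡ 68 (mod 361)  [q = 3: ≢ 1 ✓]
165^18 ≡ 248 (mod 361)  [q = 19: ≢ 1 ✓]
None equal 1, so ord_361(165) = 342: 165 is a primitive root.

Yes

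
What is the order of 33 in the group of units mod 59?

By Lagrange's theorem, ord_59(33) divides φ(59) = 59 − 1 = 58 = 2 · 29.
Divisors of 58: 1, 2, 29, 58.
Compute 33^d (mod 59) for the divisors d until we hit 1:
33^1 ≡ 33
33^2 ≡ 27
33^29 ≡ 58
33^58 ≡ 1
So ord_59(33) = 58.

58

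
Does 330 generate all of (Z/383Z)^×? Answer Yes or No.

No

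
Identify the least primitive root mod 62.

φ(62) = φ(2)·φ(31) = 1·30 = 30 = 2 · 3 · 5.
g is a primitive root iff g^(30/q) ≢ 1 (mod 62) for each prime q ∈ {2, 3, 5}.
g = 2: gcd(2, 62) = 2 > 1, not a unit — skip.
g = 3: 3^15 ≡ 61; 3^10 ≡ 25; 3^6 ≡ 47 — none is 1, so 3 is a primitive root.
The smallest primitive root modulo 62 is 3.

3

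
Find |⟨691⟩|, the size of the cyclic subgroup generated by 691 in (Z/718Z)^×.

358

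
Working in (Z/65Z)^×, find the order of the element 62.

Since 62 ∈ (Z/65Z)^×, its order divides φ(65) = φ(5·13) = (5−1)·(13−1) = 4·12 = 48 = 2^4 · 3.
Divisors of 48: 1, 2, 3, 4, 6, 8, 12, 16, 24, 48.
Compute 62^d (mod 65) for the divisors d until we hit 1:
62^1 ≡ 62
62^2 ≡ 9
62^3 ≡ 38
62^4 ≡ 16
62^6 ≡ 14
62^8 ≡ 61
62^12 ≡ 1
The smallest such exponent is 12, so the order of 62 is 12.

12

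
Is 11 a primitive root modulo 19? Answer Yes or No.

No

φ(19) = 19 − 1 = 18 = 2 · 3^2.
It suffices to check that the order of 11 is not a proper divisor of 18: compute 11^(18/q) for q ∈ {2, 3}.
11^9 ≡ 1 (mod 19)  [q = 2: ≡ 1 ✗]
11^6 ≡ 1 (mod 19)  [q = 3: ≡ 1 ✗]
Since 11^9 ≡ 1, the order of 11 divides 9 < 18, so 11 is not a primitive root.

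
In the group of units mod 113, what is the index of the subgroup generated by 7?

ord(7) | φ(113) = 113 − 1 = 112 = 2^4 · 7.
Divisors of 112: 1, 2, 4, 7, 8, 14, 16, 28, 56, 112.
Check 7^d mod 113 for each divisor in increasing order:
7^1 ≡ 7
7^2 ≡ 49
7^4 ≡ 28
7^7 ≡ 112
7^8 ≡ 106
7^14 ≡ 1
The order of 7 is 14, so the subgroup it generates has 14 elements.
The index is φ(113) / ord(7) = 112 / 14 = 8.

8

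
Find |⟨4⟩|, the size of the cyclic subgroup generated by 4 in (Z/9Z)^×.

ord(4) | φ(9) = φ(3^2) = 3·(3−1) = 6 = 2 · 3.
Divisors of 6: 1, 2, 3, 6.
Check 4^d mod 9 for each divisor in increasing order:
4^1 ≡ 4 (mod 9)
4^2 ≡ 7 (mod 9)
4^3 ≡ 1 (mod 9) ✓
The smallest such exponent is 3, so the order of 4 is 3.

3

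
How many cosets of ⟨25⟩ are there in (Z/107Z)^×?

2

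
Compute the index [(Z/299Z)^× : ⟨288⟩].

Since 288 ∈ (Z/299Z)^×, its order divides φ(299) = φ(13·23) = (13−1)·(23−1) = 12·22 = 264 = 2^3 · 3 · 11.
Divisors of 264: 1, 2, 3, 4, 6, 8, 11, 12, 22, 24, 33, 44, 66, 88, 132, 264.
Evaluate successive powers at the divisors of 264:
288^1 ≡ 288 (mod 299)
288^2 ≡ 121 (mod 299)
288^3 ≡ 164 (mod 299)
288^4 ≡ 289 (mod 299)
288^6 ≡ 285 (mod 299)
288^8 ≡ 100 (mod 299)
288^11 ≡ 254 (mod 299)
288^12 ≡ 196 (mod 299)
288^22 ≡ 231 (mod 299)
288^24 ≡ 144 (mod 299)
288^33 ≡ 70 (mod 299)
288^44 ≡ 139 (mod 299)
288^66 ≡ 116 (mod 299)
288^88 ≡ 185 (mod 299)
288^132 ≡ 1 (mod 299) ✓
So ord_299(288) = 132, hence |⟨288⟩| = 132.
Index = |(Z/299Z)^×| / |⟨288⟩| = 264 / 132 = 2.

2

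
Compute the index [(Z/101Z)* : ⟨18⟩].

Since 18 ∈ (Z/101Z)^×, its order divides φ(101) = 101 − 1 = 100 = 2^2 · 5^2.
Divisors of 100: 1, 2, 4, 5, 10, 20, 25, 50, 100.
Compute 18^d (mod 101) for the divisors d until we hit 1:
18^1 ≡ 18 (mod 101)
18^2 ≡ 21 (mod 101)
18^4 ≡ 37 (mod 101)
18^5 ≡ 60 (mod 101)
18^10 ≡ 65 (mod 101)
18^20 ≡ 84 (mod 101)
18^25 ≡ 91 (mod 101)
18^50 ≡ 100 (mod 101)
18^100 ≡ 1 (mod 101) ✓
The order of 18 is 100, so the subgroup it generates has 100 elements.
The index is φ(101) / ord(18) = 100 / 100 = 1.

1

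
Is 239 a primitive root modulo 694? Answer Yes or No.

Yes

φ(694) = φ(2)·φ(347) = 1·346 = 346 = 2 · 173.
Test 239^(346/q) mod 694 for each prime factor q of 346:
239^173 ≡ 693 (mod 694)  [q = 2: ≢ 1 ✓]
239^2 ≡ 213 (mod 694)  [q = 173: ≢ 1 ✓]
All checks pass, so 239 has order 346 and is a primitive root modulo 694.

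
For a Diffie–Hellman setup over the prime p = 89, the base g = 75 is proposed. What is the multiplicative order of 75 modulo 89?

The order of 75 must divide φ(89) = 89 − 1 = 88 = 2^3 · 11.
Divisors of 88: 1, 2, 4, 8, 11, 22, 44, 88.
Check 75^d mod 89 for each divisor in increasing order:
75^1 ≡ 75
75^2 ≡ 18
75^4 ≡ 57
75^8 ≡ 45
75^11 ≡ 52
75^22 ≡ 34
75^44 ≡ 88
75^88 ≡ 1
So ord_89(75) = 88.

88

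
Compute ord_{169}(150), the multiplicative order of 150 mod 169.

The order of 150 must divide φ(169) = φ(13^2) = 13·(13−1) = 156 = 2^2 · 3 · 13.
Divisors of 156: 1, 2, 3, 4, 6, 12, 13, 26, 39, 52, 78, 156.
Test each divisor d:
150^1 ≡ 150
150^2 ≡ 23
150^3 ≡ 70
150^4 ≡ 22
150^6 ≡ 168
150^12 ≡ 1
The smallest such exponent is 12, so the order of 150 is 12.

12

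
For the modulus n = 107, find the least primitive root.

φ(107) = 107 − 1 = 106 = 2 · 53.
Test candidates g = 2, 3, … against the prime factors q ∈ {2, 53} of φ(107): g is a generator iff g^(106/q) ≢ 1 for every such q.
g = 2: 2^53 ≡ 106; 2^2 ≡ 4 — none is 1, so 2 is a primitive root.
So 2 is the smallest generator of (Z/107Z)^×.

2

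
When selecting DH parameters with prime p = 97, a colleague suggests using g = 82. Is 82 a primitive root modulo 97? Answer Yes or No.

Yes

φ(97) = 97 − 1 = 96 = 2^5 · 3.
82 is a primitive root mod 97 iff 82^(φ(97)/q) ≢ 1 for every prime q | φ(97), i.e. q ∈ {2, 3}.
82^48 ≡ 96 (mod 97)  [q = 2: ≢ 1 ✓]
82^32 ≡ 61 (mod 97)  [q = 3: ≢ 1 ✓]
None equal 1, so ord_97(82) = 96: 82 is a primitive root.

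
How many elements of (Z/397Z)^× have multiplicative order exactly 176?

0

φ(397) = 397 − 1 = 396 = 2^2 · 3^2 · 11.
In a cyclic group of order 396, there are φ(d) elements of order d for each divisor d of 396, and zero for non-divisors.
Since 176 ∤ 396, the count is 0.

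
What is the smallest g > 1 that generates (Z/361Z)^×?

φ(361) = φ(19^2) = 19·(19−1) = 342 = 2 · 3^2 · 19.
g is a primitive root iff g^(342/q) ≢ 1 (mod 361) for each prime q ∈ {2, 3, 19}.
g = 2: 2^171 ≡ 360; 2^114 ≡ 292; 2^18 ≡ 58 — none is 1, so 2 is a primitive root.
The smallest primitive root modulo 361 is 2.

2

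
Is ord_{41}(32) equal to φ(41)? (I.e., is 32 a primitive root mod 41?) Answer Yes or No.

No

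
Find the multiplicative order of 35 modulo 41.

Since 35 ∈ (Z/41Z)^×, its order divides φ(41) = 41 − 1 = 40 = 2^3 · 5.
Divisors of 40: 1, 2, 4, 5, 8, 10, 20, 40.
Check 35^d mod 41 for each divisor in increasing order:
35^1 ≡ 35
35^2 ≡ 36
35^4 ≡ 25
35^5 ≡ 14
35^8 ≡ 10
35^10 ≡ 32
35^20 ≡ 40
35^40 ≡ 1
Hence ord(35) = 40.

40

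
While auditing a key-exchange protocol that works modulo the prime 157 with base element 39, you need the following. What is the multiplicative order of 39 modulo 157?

By Lagrange's theorem, ord_157(39) divides φ(157) = 157 − 1 = 156 = 2^2 · 3 · 13.
Divisors of 156: 1, 2, 3, 4, 6, 12, 13, 26, 39, 52, 78, 156.
Check 39^d mod 157 for each divisor in increasing order:
39^1 ≡ 39
39^2 ≡ 108
39^3 ≡ 130
39^4 ≡ 46
39^6 ≡ 101
39^12 ≡ 153
39^13 ≡ 1
The smallest such exponent is 13, so the order of 39 is 13.

13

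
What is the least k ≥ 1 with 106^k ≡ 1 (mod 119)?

4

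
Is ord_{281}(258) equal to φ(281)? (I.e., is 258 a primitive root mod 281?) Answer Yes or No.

Yes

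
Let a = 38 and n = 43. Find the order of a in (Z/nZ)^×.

21

The order of 38 must divide φ(43) = 43 − 1 = 42 = 2 · 3 · 7.
Divisors of 42: 1, 2, 3, 6, 7, 14, 21, 42.
Test each divisor d:
38^1 ≡ 38
38^2 ≡ 25
38^3 ≡ 4
38^6 ≡ 16
38^7 ≡ 6
38^14 ≡ 36
38^21 ≡ 1
Hence ord(38) = 21.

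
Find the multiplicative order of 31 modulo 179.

89

ord(31) | φ(179) = 179 − 1 = 178 = 2 · 89.
Divisors of 178: 1, 2, 89, 178.
Test each divisor d:
31^1 ≡ 31 (mod 179)
31^2 ≡ 66 (mod 179)
31^89 ≡ 1 (mod 179) ✓
Hence ord(31) = 89.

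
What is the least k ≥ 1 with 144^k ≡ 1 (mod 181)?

45

The order of 144 must divide φ(181) = 181 − 1 = 180 = 2^2 · 3^2 · 5.
Divisors of 180: 1, 2, 3, 4, 5, 6, 9, 10, 12, 15, 18, 20, 30, 36, 45, 60, 90, 180.
Compute 144^d (mod 181) for the divisors d until we hit 1:
144^1 ≡ 144 (mod 181)
144^2 ≡ 102 (mod 181)
144^3 ≡ 27 (mod 181)
144^4 ≡ 87 (mod 181)
144^5 ≡ 39 (mod 181)
144^6 ≡ 5 (mod 181)
144^9 ≡ 135 (mod 181)
144^10 ≡ 73 (mod 181)
144^12 ≡ 25 (mod 181)
144^15 ≡ 132 (mod 181)
144^18 ≡ 125 (mod 181)
144^20 ≡ 80 (mod 181)
144^30 ≡ 48 (mod 181)
144^36 ≡ 59 (mod 181)
144^45 ≡ 1 (mod 181) ✓
Therefore the multiplicative order of 144 modulo 181 is 45.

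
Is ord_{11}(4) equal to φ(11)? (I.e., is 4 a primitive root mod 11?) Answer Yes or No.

No

φ(11) = 11 − 1 = 10 = 2 · 5.
An element g generates (Z/11Z)^× iff g^(10/q) ≢ 1 (mod 11) for each prime q ∈ {2, 5}.
4^5 ≡ 1 (mod 11)  [q = 2: ≡ 1 ✗]
4^2 ≡ 5 (mod 11)  [q = 5: ≢ 1 ✓]
The check at q = 2 fails, so 4 generates a proper subgroup.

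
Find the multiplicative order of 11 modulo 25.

The order of 11 must divide φ(25) = φ(5^2) = 5·(5−1) = 20 = 2^2 · 5.
Divisors of 20: 1, 2, 4, 5, 10, 20.
Check 11^d mod 25 for each divisor in increasing order:
11^1 ≡ 11
11^2 ≡ 21
11^4 ≡ 16
11^5 ≡ 1
Therefore the multiplicative order of 11 modulo 25 is 5.

5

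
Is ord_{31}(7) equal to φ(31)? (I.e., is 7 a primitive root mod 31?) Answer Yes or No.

No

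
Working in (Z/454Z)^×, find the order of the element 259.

By Lagrange's theorem, ord_454(259) divides φ(454) = φ(2)·φ(227) = 1·226 = 226 = 2 · 113.
Divisors of 226: 1, 2, 113, 226.
Check 259^d mod 454 for each divisor in increasing order:
259^1 ≡ 259
259^2 ≡ 343
259^113 ≡ 453
259^226 ≡ 1
Therefore the multiplicative order of 259 modulo 454 is 226.

226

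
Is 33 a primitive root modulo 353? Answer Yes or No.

φ(353) = 353 − 1 = 352 = 2^5 · 11.
Test 33^(352/q) mod 353 for each prime factor q of 352:
33^176 ≡ 352 (mod 353)  [q = 2: ≢ 1 ✓]
33^32 ≡ 217 (mod 353)  [q = 11: ≢ 1 ✓]
All checks pass, so 33 has order 352 and is a primitive root modulo 353.

Yes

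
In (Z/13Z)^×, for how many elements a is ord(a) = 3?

2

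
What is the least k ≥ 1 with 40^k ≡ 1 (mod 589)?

By Lagrange's theorem, ord_589(40) divides φ(589) = φ(19·31) = (19−1)·(31−1) = 18·30 = 540 = 2^2 · 3^3 · 5.
Divisors of 540: 1, 2, 3, 4, 5, 6, 9, 10, 12, 15, 18, 20, 27, 30, 36, 45, 54, 60, 90, 108, 135, 180, 270, 540.
Compute 40^d (mod 589) for the divisors d until we hit 1:
40^1 ≡ 40 (mod 589)
40^2 ≡ 422 (mod 589)
40^3 ≡ 388 (mod 589)
40^4 ≡ 206 (mod 589)
40^5 ≡ 583 (mod 589)
40^6 ≡ 349 (mod 589)
40^9 ≡ 531 (mod 589)
40^10 ≡ 36 (mod 589)
40^12 ≡ 467 (mod 589)
40^15 ≡ 373 (mod 589)
40^18 ≡ 419 (mod 589)
40^20 ≡ 118 (mod 589)
40^27 ≡ 436 (mod 589)
40^30 ≡ 125 (mod 589)
40^36 ≡ 39 (mod 589)
40^45 ≡ 94 (mod 589)
40^54 ≡ 438 (mod 589)
40^60 ≡ 311 (mod 589)
40^90 ≡ 1 (mod 589) ✓
So ord_589(40) = 90.

90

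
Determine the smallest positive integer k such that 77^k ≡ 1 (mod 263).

The order of 77 must divide φ(263) = 263 − 1 = 262 = 2 · 131.
Divisors of 262: 1, 2, 131, 262.
Evaluate successive powers at the divisors of 262:
77^1 ≡ 77
77^2 ≡ 143
77^131 ≡ 262
77^262 ≡ 1
Hence ord(77) = 262.

262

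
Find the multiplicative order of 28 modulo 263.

ord(28) | φ(263) = 263 − 1 = 262 = 2 · 131.
Divisors of 262: 1, 2, 131, 262.
Compute 28^d (mod 263) for the divisors d until we hit 1:
28^1 ≡ 28
28^2 ≡ 258
28^131 ≡ 262
28^262 ≡ 1
So ord_263(28) = 262.

262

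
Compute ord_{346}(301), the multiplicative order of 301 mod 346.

172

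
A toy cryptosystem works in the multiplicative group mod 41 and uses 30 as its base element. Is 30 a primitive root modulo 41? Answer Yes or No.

Yes

φ(41) = 41 − 1 = 40 = 2^3 · 5.
Test 30^(40/q) mod 41 for each prime factor q of 40:
30^20 ≡ 40 (mod 41)  [q = 2: ≢ 1 ✓]
30^8 ≡ 16 (mod 41)  [q = 5: ≢ 1 ✓]
All checks pass, so 30 has order 40 and is a primitive root modulo 41.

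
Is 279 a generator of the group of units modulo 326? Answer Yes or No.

φ(326) = φ(2)·φ(163) = 1·162 = 162 = 2 · 3^4.
An element g generates (Z/326Z)^× iff g^(162/q) ≢ 1 (mod 326) for each prime q ∈ {2, 3}.
279^81 ≡ 325 (mod 326)  [q = 2: ≢ 1 ✓]
279^54 ≡ 267 (mod 326)  [q = 3: ≢ 1 ✓]
None equal 1, so ord_326(279) = 162: 279 is a primitive root.

Yes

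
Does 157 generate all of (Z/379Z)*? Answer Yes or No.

No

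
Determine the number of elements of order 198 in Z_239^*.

0

φ(239) = 239 − 1 = 238 = 2 · 7 · 17.
Since (Z/239Z)^× is cyclic of order 238, the number of elements of order d is φ(d) when d | 238 and 0 otherwise.
198 does not divide 238, so no element of (Z/239Z)^× has order 198.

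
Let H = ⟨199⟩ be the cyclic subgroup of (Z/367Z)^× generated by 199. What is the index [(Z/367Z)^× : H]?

6

The order of 199 must divide φ(367) = 367 − 1 = 366 = 2 · 3 · 61.
Divisors of 366: 1, 2, 3, 6, 61, 122, 183, 366.
Check 199^d mod 367 for each divisor in increasing order:
199^1 ≡ 199
199^2 ≡ 332
199^3 ≡ 8
199^6 ≡ 64
199^61 ≡ 1
Thus |⟨199⟩| = ord(199) = 61.
Index = |(Z/367Z)^×| / |⟨199⟩| = 366 / 61 = 6.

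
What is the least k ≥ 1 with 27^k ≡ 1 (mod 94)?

23

The order of 27 must divide φ(94) = φ(2)·φ(47) = 1·46 = 46 = 2 · 23.
Divisors of 46: 1, 2, 23, 46.
Evaluate successive powers at the divisors of 46:
27^1 ≡ 27 (mod 94)
27^2 ≡ 71 (mod 94)
27^23 ≡ 1 (mod 94) ✓
So ord_94(27) = 23.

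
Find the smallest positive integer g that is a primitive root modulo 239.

φ(239) = 239 − 1 = 238 = 2 · 7 · 17.
Test candidates g = 2, 3, … against the prime factors q ∈ {2, 7, 17} of φ(239): g is a generator iff g^(238/q) ≢ 1 for every such q.
g = 2: 2^119 ≡ 1 — hits 1, so not a primitive root.
g = 3: 3^119 ≡ 1 — hits 1, so not a primitive root.
g = 4: 4^119 ≡ 1 — hits 1, so not a primitive root.
g = 5: 5^119 ≡ 1 — hits 1, so not a primitive root.
g = 6: 6^119 ≡ 1 — hits 1, so not a primitive root.
g = 7: 7^119 ≡ 238; 7^34 ≡ 24; 7^14 ≡ 211 — none is 1, so 7 is a primitive root.
So 7 is the smallest generator of (Z/239Z)^×.

7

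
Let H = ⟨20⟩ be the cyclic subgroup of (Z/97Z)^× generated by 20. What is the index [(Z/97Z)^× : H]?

3

The order of 20 must divide φ(97) = 97 − 1 = 96 = 2^5 · 3.
Divisors of 96: 1, 2, 3, 4, 6, 8, 12, 16, 24, 32, 48, 96.
Check 20^d mod 97 for each divisor in increasing order:
20^1 ≡ 20 (mod 97)
20^2 ≡ 12 (mod 97)
20^3 ≡ 46 (mod 97)
20^4 ≡ 47 (mod 97)
20^6 ≡ 79 (mod 97)
20^8 ≡ 75 (mod 97)
20^12 ≡ 33 (mod 97)
20^16 ≡ 96 (mod 97)
20^24 ≡ 22 (mod 97)
20^32 ≡ 1 (mod 97) ✓
The order of 20 is 32, so the subgroup it generates has 32 elements.
[(Z/97Z)^× : ⟨20⟩] = 96/32 = 3.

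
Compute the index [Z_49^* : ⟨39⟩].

Since 39 ∈ (Z/49Z)^×, its order divides φ(49) = φ(7^2) = 7·(7−1) = 42 = 2 · 3 · 7.
Divisors of 42: 1, 2, 3, 6, 7, 14, 21, 42.
Evaluate successive powers at the divisors of 42:
39^1 ≡ 39 (mod 49)
39^2 ≡ 2 (mod 49)
39^3 ≡ 29 (mod 49)
39^6 ≡ 8 (mod 49)
39^7 ≡ 18 (mod 49)
39^14 ≡ 30 (mod 49)
39^21 ≡ 1 (mod 49) ✓
So ord_49(39) = 21, hence |⟨39⟩| = 21.
Index = |(Z/49Z)^×| / |⟨39⟩| = 42 / 21 = 2.

2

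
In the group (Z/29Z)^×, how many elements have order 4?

φ(29) = 29 − 1 = 28 = 2^2 · 7.
In a cyclic group of order 28, there are φ(d) elements of order d for each divisor d of 28, and zero for non-divisors.
4 = 2^2 divides 28, and φ(4) = 2.

2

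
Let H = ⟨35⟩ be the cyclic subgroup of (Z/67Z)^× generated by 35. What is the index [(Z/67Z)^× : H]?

Since 35 ∈ (Z/67Z)^×, its order divides φ(67) = 67 − 1 = 66 = 2 · 3 · 11.
Divisors of 66: 1, 2, 3, 6, 11, 22, 33, 66.
Compute 35^d (mod 67) for the divisors d until we hit 1:
35^1 ≡ 35 (mod 67)
35^2 ≡ 19 (mod 67)
35^3 ≡ 62 (mod 67)
35^6 ≡ 25 (mod 67)
35^11 ≡ 37 (mod 67)
35^22 ≡ 29 (mod 67)
35^33 ≡ 1 (mod 67) ✓
The order of 35 is 33, so the subgroup it generates has 33 elements.
Index = |(Z/67Z)^×| / |⟨35⟩| = 66 / 33 = 2.

2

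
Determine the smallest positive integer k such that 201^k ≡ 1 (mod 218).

36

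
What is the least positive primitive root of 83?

2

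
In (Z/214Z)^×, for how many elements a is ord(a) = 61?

0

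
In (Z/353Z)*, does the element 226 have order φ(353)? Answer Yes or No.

φ(353) = 353 − 1 = 352 = 2^5 · 11.
226 is a primitive root mod 353 iff 226^(φ(353)/q) ≢ 1 for every prime q | φ(353), i.e. q ∈ {2, 11}.
226^176 ≡ 1 (mod 353)  [q = 2: ≡ 1 ✗]
226^32 ≡ 256 (mod 353)  [q = 11: ≢ 1 ✓]
226^176 ≡ 1 shows ord(226) | 176, strictly less than φ(353); not a primitive root.

No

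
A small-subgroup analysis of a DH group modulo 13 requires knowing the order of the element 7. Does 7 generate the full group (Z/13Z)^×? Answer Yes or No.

Yes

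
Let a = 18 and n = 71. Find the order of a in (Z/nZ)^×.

The order of 18 must divide φ(71) = 71 − 1 = 70 = 2 · 5 · 7.
Divisors of 70: 1, 2, 5, 7, 10, 14, 35, 70.
Compute 18^d (mod 71) for the divisors d until we hit 1:
18^1 ≡ 18 (mod 71)
18^2 ≡ 40 (mod 71)
18^5 ≡ 45 (mod 71)
18^7 ≡ 25 (mod 71)
18^10 ≡ 37 (mod 71)
18^14 ≡ 57 (mod 71)
18^35 ≡ 1 (mod 71) ✓
So ord_71(18) = 35.

35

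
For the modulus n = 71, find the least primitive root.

7

φ(71) = 71 − 1 = 70 = 2 · 5 · 7.
g is a primitive root iff g^(70/q) ≢ 1 (mod 71) for each prime q ∈ {2, 5, 7}.
g = 2: 2^35 ≡ 1 — hits 1, so not a primitive root.
g = 3: 3^35 ≡ 1 — hits 1, so not a primitive root.
g = 4: 4^35 ≡ 1 — hits 1, so not a primitive root.
g = 5: 5^35 ≡ 1 — hits 1, so not a primitive root.
g = 6: 6^35 ≡ 1 — hits 1, so not a primitive root.
g = 7: 7^35 ≡ 70; 7^14 ≡ 54; 7^10 ≡ 45 — none is 1, so 7 is a primitive root.
The smallest primitive root modulo 71 is 7.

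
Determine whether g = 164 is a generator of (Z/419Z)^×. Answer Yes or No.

φ(419) = 419 − 1 = 418 = 2 · 11 · 19.
It suffices to check that the order of 164 is not a proper divisor of 418: compute 164^(418/q) for q ∈ {2, 11, 19}.
164^209 ≡ 1 (mod 419)  [q = 2: ≡ 1 ✗]
164^38 ≡ 300 (mod 419)  [q = 11: ≢ 1 ✓]
164^22 ≡ 139 (mod 419)  [q = 19: ≢ 1 ✓]
Since 164^209 ≡ 1, the order of 164 divides 209 < 418, so 164 is not a primitive root.

No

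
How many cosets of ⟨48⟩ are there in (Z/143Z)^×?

8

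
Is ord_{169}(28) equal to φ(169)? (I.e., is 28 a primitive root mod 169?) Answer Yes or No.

φ(169) = φ(13^2) = 13·(13−1) = 156 = 2^2 · 3 · 13.
Test 28^(156/q) mod 169 for each prime factor q of 156:
28^78 ≡ 168 (mod 169)  [q = 2: ≢ 1 ✓]
28^52 ≡ 146 (mod 169)  [q = 3: ≢ 1 ✓]
28^12 ≡ 27 (mod 169)  [q = 13: ≢ 1 ✓]
All checks pass, so 28 has order 156 and is a primitive root modulo 169.

Yes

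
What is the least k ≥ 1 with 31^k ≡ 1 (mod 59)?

Since 31 ∈ (Z/59Z)^×, its order divides φ(59) = 59 − 1 = 58 = 2 · 29.
Divisors of 58: 1, 2, 29, 58.
Compute 31^d (mod 59) for the divisors d until we hit 1:
31^1 ≡ 31 (mod 59)
31^2 ≡ 17 (mod 59)
31^29 ≡ 58 (mod 59)
31^58 ≡ 1 (mod 59) ✓
The smallest such exponent is 58, so the order of 31 is 58.

58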